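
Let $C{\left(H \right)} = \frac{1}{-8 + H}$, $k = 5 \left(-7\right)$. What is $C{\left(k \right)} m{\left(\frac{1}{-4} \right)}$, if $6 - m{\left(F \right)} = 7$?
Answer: $\frac{1}{43} \approx 0.023256$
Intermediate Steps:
$k = -35$
$m{\left(F \right)} = -1$ ($m{\left(F \right)} = 6 - 7 = -1$)
$C{\left(k \right)} m{\left(\frac{1}{-4} \right)} = \frac{1}{-8 - 35} \left(-1\right) = \frac{1}{-43} \left(-1\right) = \left(- \frac{1}{43}\right) \left(-1\right) = \frac{1}{43}$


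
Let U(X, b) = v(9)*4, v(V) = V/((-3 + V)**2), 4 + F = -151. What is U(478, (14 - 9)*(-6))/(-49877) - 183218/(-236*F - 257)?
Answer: -1305485787/258811753 ≈ -5.0442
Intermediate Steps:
F = -155 (F = -4 - 151 = -155)
v(V) = V/(-3 + V)**2
U(X, b) = 1 (U(X, b) = (9/(-3 + 9)**2)*4 = (9/6**2)*4 = (9*(1/36))*4 = (1/4)*4 = 1)
U(478, (14 - 9)*(-6))/(-49877) - 183218/(-236*F - 257) = 1/(-49877) - 183218/(-236*(-155) - 257) = 1*(-1/49877) - 183218/(36580 - 257) = -1/49877 - 183218/36323 = -1/49877 - 183218*1/36323 = -1/49877 - 26174/5189 = -1305485787/258811753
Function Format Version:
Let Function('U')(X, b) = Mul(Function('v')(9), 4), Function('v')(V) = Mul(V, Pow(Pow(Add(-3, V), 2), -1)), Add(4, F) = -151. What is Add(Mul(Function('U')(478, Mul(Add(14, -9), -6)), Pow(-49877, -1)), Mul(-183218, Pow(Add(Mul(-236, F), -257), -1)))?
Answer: Rational(-1305485787, 258811753) ≈ -5.0442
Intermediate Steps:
F = -155 (F = Add(-4, -151) = -155)
Function('v')(V) = Mul(V, Pow(Add(-3, V), -2))
Function('U')(X, b) = 1 (Function('U')(X, b) = Mul(Mul(9, Pow(Add(-3, 9), -2)), 4) = Mul(Mul(9, Pow(6, -2)), 4) = Mul(Mul(9, Rational(1, 36)), 4) = Mul(Rational(1, 4), 4) = 1)
Add(Mul(Function('U')(478, Mul(Add(14, -9), -6)), Pow(-49877, -1)), Mul(-183218, Pow(Add(Mul(-236, F), -257), -1))) = Add(Mul(1, Pow(-49877, -1)), Mul(-183218, Pow(Add(Mul(-236, -155), -257), -1))) = Add(Mul(1, Rational(-1, 49877)), Mul(-183218, Pow(Add(36580, -257), -1))) = Add(Rational(-1, 49877), Mul(-183218, Pow(36323, -1))) = Add(Rational(-1, 49877), Mul(-183218, Rational(1, 36323))) = Add(Rational(-1, 49877), Rational(-26174, 5189)) = Rational(-1305485787, 258811753)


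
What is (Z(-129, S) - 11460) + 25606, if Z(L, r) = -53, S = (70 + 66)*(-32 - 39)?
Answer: 14093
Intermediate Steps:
S = -9656 (S = 136*(-71) = -9656)
(Z(-129, S) - 11460) + 25606 = (-53 - 11460) + 25606 = -11513 + 25606 = 14093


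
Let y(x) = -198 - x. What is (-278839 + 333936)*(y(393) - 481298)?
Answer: -26550638233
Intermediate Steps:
(-278839 + 333936)*(y(393) - 481298) = (-278839 + 333936)*((-198 - 1*393) - 481298) = 55097*((-198 - 393) - 481298) = 55097*(-591 - 481298) = 55097*(-481889) = -26550638233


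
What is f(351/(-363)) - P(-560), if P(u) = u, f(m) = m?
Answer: 67643/121 ≈ 559.03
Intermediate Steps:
f(351/(-363)) - P(-560) = 351/(-363) - 1*(-560) = 351*(-1/363) + 560 = -117/121 + 560 = 67643/121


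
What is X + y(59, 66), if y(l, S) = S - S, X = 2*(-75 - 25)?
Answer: -200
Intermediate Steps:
X = -200 (X = 2*(-100) = -200)
y(l, S) = 0
X + y(59, 66) = -200 + 0 = -200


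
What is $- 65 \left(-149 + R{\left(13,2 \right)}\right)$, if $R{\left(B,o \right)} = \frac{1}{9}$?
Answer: $\frac{87100}{9} \approx 9677.8$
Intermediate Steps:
$R{\left(B,o \right)} = \frac{1}{9}$
$- 65 \left(-149 + R{\left(13,2 \right)}\right) = - 65 \left(-149 + \frac{1}{9}\right) = \left(-65\right) \left(- \frac{1340}{9}\right) = \frac{87100}{9}$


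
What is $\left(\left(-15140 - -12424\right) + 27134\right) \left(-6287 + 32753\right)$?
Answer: $646246788$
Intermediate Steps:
$\left(\left(-15140 - -12424\right) + 27134\right) \left(-6287 + 32753\right) = \left(\left(-15140 + 12424\right) + 27134\right) 26466 = \left(-2716 + 27134\right) 26466 = 24418 \cdot 26466 = 646246788$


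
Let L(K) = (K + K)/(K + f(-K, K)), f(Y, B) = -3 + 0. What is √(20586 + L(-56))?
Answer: √71666474/59 ≈ 143.48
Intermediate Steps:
f(Y, B) = -3
L(K) = 2*K/(-3 + K) (L(K) = (K + K)/(K - 3) = (2*K)/(-3 + K) = 2*K/(-3 + K))
√(20586 + L(-56)) = √(20586 + 2*(-56)/(-3 - 56)) = √(20586 + 2*(-56)/(-59)) = √(20586 + 2*(-56)*(-1/59)) = √(20586 + 112/59) = √(1214686/59) = √71666474/59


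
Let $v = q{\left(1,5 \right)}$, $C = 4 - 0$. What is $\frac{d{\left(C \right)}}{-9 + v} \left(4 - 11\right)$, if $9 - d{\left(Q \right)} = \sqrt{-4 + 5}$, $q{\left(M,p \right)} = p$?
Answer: $14$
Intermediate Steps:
$C = 4$ ($C = 4 + 0 = 4$)
$v = 5$
$d{\left(Q \right)} = 8$ ($d{\left(Q \right)} = 9 - \sqrt{-4 + 5} = 9 - \sqrt{1} = 9 - 1 = 8$)
$\frac{d{\left(C \right)}}{-9 + v} \left(4 - 11\right) = \frac{8}{-9 + 5} \left(4 - 11\right) = \frac{8}{-4} \left(4 - 11\right) = 8 \left(- \frac{1}{4}\right) \left(-7\right) = \left(-2\right) \left(-7\right) = 14$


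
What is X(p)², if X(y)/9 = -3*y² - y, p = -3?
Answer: 46656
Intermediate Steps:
X(y) = -27*y² - 9*y (X(y) = 9*(-3*y² - y) = 9*(-y - 3*y²) = -27*y² - 9*y)
X(p)² = (-9*(-3)*(1 + 3*(-3)))² = (-9*(-3)*(1 - 9))² = (-9*(-3)*(-8))² = (-216)² = 46656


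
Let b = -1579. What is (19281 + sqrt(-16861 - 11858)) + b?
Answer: 17702 + 3*I*sqrt(3191) ≈ 17702.0 + 169.47*I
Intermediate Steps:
(19281 + sqrt(-16861 - 11858)) + b = (19281 + sqrt(-16861 - 11858)) - 1579 = (19281 + sqrt(-28719)) - 1579 = (19281 + 3*I*sqrt(3191)) - 1579 = 17702 + 3*I*sqrt(3191)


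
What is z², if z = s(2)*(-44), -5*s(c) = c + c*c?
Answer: 69696/25 ≈ 2787.8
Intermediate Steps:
s(c) = -c/5 - c²/5 (s(c) = -(c + c*c)/5 = -(c + c²)/5 = -c/5 - c²/5)
z = 264/5 (z = -⅕*2*(1 + 2)*(-44) = -⅕*2*3*(-44) = -6/5*(-44) = 264/5 ≈ 52.800)
z² = (264/5)² = 69696/25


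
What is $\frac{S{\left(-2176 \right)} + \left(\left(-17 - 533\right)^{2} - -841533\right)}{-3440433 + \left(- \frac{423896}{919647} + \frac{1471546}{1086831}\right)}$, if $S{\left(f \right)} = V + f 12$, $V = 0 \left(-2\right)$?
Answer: $- \frac{1427028110587359}{4391717598284365} \approx -0.32494$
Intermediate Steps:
$V = 0$
$S{\left(f \right)} = 12 f$ ($S{\left(f \right)} = 0 + f 12 = 0 + 12 f = 12 f$)
$\frac{S{\left(-2176 \right)} + \left(\left(-17 - 533\right)^{2} - -841533\right)}{-3440433 + \left(- \frac{423896}{919647} + \frac{1471546}{1086831}\right)} = \frac{12 \left(-2176\right) + \left(\left(-17 - 533\right)^{2} - -841533\right)}{-3440433 + \left(- \frac{423896}{919647} + \frac{1471546}{1086831}\right)} = \frac{-26112 + \left(\left(-550\right)^{2} + 841533\right)}{-3440433 + \left(\left(-423896\right) \frac{1}{919647} + 1471546 \cdot \frac{1}{1086831}\right)} = \frac{-26112 + \left(302500 + 841533\right)}{-3440433 + \left(- \frac{423896}{919647} + \frac{1471546}{1086831}\right)} = \frac{-26112 + 1144033}{-3440433 + \frac{33059242618}{37018550691}} = \frac{1117921}{- \frac{127359810350246585}{37018550691}} = 1117921 \left(- \frac{37018550691}{127359810350246585}\right) = - \frac{1427028110587359}{4391717598284365}$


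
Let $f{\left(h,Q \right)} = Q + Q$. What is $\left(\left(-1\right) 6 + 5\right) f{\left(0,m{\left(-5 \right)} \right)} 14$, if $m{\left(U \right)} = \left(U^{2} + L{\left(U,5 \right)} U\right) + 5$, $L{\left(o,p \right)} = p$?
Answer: $-140$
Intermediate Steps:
$m{\left(U \right)} = 5 + U^{2} + 5 U$ ($m{\left(U \right)} = \left(U^{2} + 5 U\right) + 5 = 5 + U^{2} + 5 U$)
$f{\left(h,Q \right)} = 2 Q$
$\left(\left(-1\right) 6 + 5\right) f{\left(0,m{\left(-5 \right)} \right)} 14 = \left(\left(-1\right) 6 + 5\right) 2 \left(5 + \left(-5\right)^{2} + 5 \left(-5\right)\right) 14 = \left(-6 + 5\right) 2 \left(5 + 25 - 25\right) 14 = - 2 \cdot 5 \cdot 14 = \left(-1\right) 10 \cdot 14 = \left(-10\right) 14 = -140$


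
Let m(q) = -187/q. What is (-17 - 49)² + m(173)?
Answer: 753401/173 ≈ 4354.9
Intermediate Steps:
(-17 - 49)² + m(173) = (-17 - 49)² - 187/173 = (-66)² - 187*1/173 = 4356 - 187/173 = 753401/173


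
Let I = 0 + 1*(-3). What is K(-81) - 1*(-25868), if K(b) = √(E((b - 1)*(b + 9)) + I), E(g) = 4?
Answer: 25869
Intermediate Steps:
I = -3 (I = 0 - 3 = -3)
K(b) = 1 (K(b) = √(4 - 3) = √1 = 1)
K(-81) - 1*(-25868) = 1 - 1*(-25868) = 1 + 25868 = 25869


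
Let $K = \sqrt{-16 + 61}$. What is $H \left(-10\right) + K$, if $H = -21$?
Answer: $210 + 3 \sqrt{5} \approx 216.71$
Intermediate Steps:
$K = 3 \sqrt{5}$ ($K = \sqrt{45} = 3 \sqrt{5} \approx 6.7082$)
$H \left(-10\right) + K = \left(-21\right) \left(-10\right) + 3 \sqrt{5} = 210 + 3 \sqrt{5}$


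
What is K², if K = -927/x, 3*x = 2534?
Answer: 7733961/6421156 ≈ 1.2045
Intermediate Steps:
x = 2534/3 (x = (⅓)*2534 = 2534/3 ≈ 844.67)
K = -2781/2534 (K = -927/2534/3 = -927*3/2534 = -2781/2534 ≈ -1.0975)
K² = (-2781/2534)² = 7733961/6421156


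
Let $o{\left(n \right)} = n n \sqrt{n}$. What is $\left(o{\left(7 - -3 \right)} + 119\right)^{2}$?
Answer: $114161 + 23800 \sqrt{10} \approx 1.8942 \cdot 10^{5}$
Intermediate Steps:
$o{\left(n \right)} = n^{\frac{5}{2}}$ ($o{\left(n \right)} = n^{2} \sqrt{n} = n^{\frac{5}{2}}$)
$\left(o{\left(7 - -3 \right)} + 119\right)^{2} = \left(\left(7 - -3\right)^{\frac{5}{2}} + 119\right)^{2} = \left(\left(7 + 3\right)^{\frac{5}{2}} + 119\right)^{2} = \left(10^{\frac{5}{2}} + 119\right)^{2} = \left(100 \sqrt{10} + 119\right)^{2} = \left(119 + 100 \sqrt{10}\right)^{2}$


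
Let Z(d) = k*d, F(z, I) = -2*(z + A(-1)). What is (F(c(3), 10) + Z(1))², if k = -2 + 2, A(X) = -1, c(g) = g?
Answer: 16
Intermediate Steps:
k = 0
F(z, I) = 2 - 2*z (F(z, I) = -2*(z - 1) = -2*(-1 + z) = 2 - 2*z)
Z(d) = 0 (Z(d) = 0*d = 0)
(F(c(3), 10) + Z(1))² = ((2 - 2*3) + 0)² = ((2 - 6) + 0)² = (-4 + 0)² = (-4)² = 16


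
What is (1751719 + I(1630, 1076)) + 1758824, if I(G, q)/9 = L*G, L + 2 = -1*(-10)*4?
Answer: 4068003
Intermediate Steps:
L = 38 (L = -2 - 1*(-10)*4 = -2 + 10*4 = -2 + 40 = 38)
I(G, q) = 342*G (I(G, q) = 9*(38*G) = 342*G)
(1751719 + I(1630, 1076)) + 1758824 = (1751719 + 342*1630) + 1758824 = (1751719 + 557460) + 1758824 = 2309179 + 1758824 = 4068003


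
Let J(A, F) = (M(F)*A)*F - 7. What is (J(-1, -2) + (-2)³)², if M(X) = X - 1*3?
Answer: 625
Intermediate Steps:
M(X) = -3 + X (M(X) = X - 3 = -3 + X)
J(A, F) = -7 + A*F*(-3 + F) (J(A, F) = ((-3 + F)*A)*F - 7 = (A*(-3 + F))*F - 7 = A*F*(-3 + F) - 7 = -7 + A*F*(-3 + F))
(J(-1, -2) + (-2)³)² = ((-7 - 1*(-2)*(-3 - 2)) + (-2)³)² = ((-7 - 1*(-2)*(-5)) - 8)² = ((-7 - 10) - 8)² = (-17 - 8)² = (-25)² = 625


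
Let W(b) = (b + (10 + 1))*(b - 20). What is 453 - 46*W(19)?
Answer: 1833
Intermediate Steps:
W(b) = (-20 + b)*(11 + b) (W(b) = (b + 11)*(-20 + b) = (11 + b)*(-20 + b) = (-20 + b)*(11 + b))
453 - 46*W(19) = 453 - 46*(-220 + 19**2 - 9*19) = 453 - 46*(-220 + 361 - 171) = 453 - 46*(-30) = 453 + 1380 = 1833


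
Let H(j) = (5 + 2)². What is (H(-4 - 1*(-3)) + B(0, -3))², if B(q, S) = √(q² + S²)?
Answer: 2704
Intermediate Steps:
H(j) = 49 (H(j) = 7² = 49)
B(q, S) = √(S² + q²)
(H(-4 - 1*(-3)) + B(0, -3))² = (49 + √((-3)² + 0²))² = (49 + √(9 + 0))² = (49 + √9)² = (49 + 3)² = 52² = 2704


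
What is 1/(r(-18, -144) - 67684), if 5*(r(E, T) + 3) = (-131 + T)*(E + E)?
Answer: -1/65707 ≈ -1.5219e-5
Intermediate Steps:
r(E, T) = -3 + 2*E*(-131 + T)/5 (r(E, T) = -3 + ((-131 + T)*(E + E))/5 = -3 + ((-131 + T)*(2*E))/5 = -3 + (2*E*(-131 + T))/5 = -3 + 2*E*(-131 + T)/5)
1/(r(-18, -144) - 67684) = 1/((-3 - 262/5*(-18) + (2/5)*(-18)*(-144)) - 67684) = 1/((-3 + 4716/5 + 5184/5) - 67684) = 1/(1977 - 67684) = 1/(-65707) = -1/65707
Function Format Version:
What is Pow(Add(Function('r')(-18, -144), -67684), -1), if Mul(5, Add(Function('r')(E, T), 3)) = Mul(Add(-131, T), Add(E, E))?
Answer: Rational(-1, 65707) ≈ -1.5219e-5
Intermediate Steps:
Function('r')(E, T) = Add(-3, Mul(Rational(2, 5), E, Add(-131, T))) (Function('r')(E, T) = Add(-3, Mul(Rational(1, 5), Mul(Add(-131, T), Add(E, E)))) = Add(-3, Mul(Rational(1, 5), Mul(Add(-131, T), Mul(2, E)))) = Add(-3, Mul(Rational(1, 5), Mul(2, E, Add(-131, T)))) = Add(-3, Mul(Rational(2, 5), E, Add(-131, T))))
Pow(Add(Function('r')(-18, -144), -67684), -1) = Pow(Add(Add(-3, Mul(Rational(-262, 5), -18), Mul(Rational(2, 5), -18, -144)), -67684), -1) = Pow(Add(Add(-3, Rational(4716, 5), Rational(5184, 5)), -67684), -1) = Pow(Add(1977, -67684), -1) = Pow(-65707, -1) = Rational(-1, 65707)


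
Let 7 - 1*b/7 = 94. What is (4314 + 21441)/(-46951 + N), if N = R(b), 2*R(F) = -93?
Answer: -10302/18799 ≈ -0.54801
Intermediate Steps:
b = -609 (b = 49 - 7*94 = 49 - 658 = -609)
R(F) = -93/2 (R(F) = (½)*(-93) = -93/2)
N = -93/2 ≈ -46.500
(4314 + 21441)/(-46951 + N) = (4314 + 21441)/(-46951 - 93/2) = 25755/(-93995/2) = 25755*(-2/93995) = -10302/18799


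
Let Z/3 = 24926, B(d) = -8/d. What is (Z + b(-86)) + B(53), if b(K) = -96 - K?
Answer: 3962696/53 ≈ 74768.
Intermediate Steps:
Z = 74778 (Z = 3*24926 = 74778)
(Z + b(-86)) + B(53) = (74778 + (-96 - 1*(-86))) - 8/53 = (74778 + (-96 + 86)) - 8*1/53 = (74778 - 10) - 8/53 = 74768 - 8/53 = 3962696/53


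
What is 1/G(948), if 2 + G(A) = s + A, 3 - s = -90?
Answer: 1/1039 ≈ 0.00096246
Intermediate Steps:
s = 93 (s = 3 - 1*(-90) = 3 + 90 = 93)
G(A) = 91 + A (G(A) = -2 + (93 + A) = 91 + A)
1/G(948) = 1/(91 + 948) = 1/1039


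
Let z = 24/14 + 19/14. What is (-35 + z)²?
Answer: 199809/196 ≈ 1019.4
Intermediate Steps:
z = 43/14 (z = 24*(1/14) + 19*(1/14) = 12/7 + 19/14 = 43/14 ≈ 3.0714)
(-35 + z)² = (-35 + 43/14)² = (-447/14)² = 199809/196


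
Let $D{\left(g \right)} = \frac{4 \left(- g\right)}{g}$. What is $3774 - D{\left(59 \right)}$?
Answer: $3778$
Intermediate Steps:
$D{\left(g \right)} = -4$ ($D{\left(g \right)} = \frac{\left(-4\right) g}{g} = -4$)
$3774 - D{\left(59 \right)} = 3774 - -4 = 3774 + 4 = 3778$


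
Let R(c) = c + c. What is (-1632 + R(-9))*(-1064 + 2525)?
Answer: -2410650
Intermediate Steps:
R(c) = 2*c
(-1632 + R(-9))*(-1064 + 2525) = (-1632 + 2*(-9))*(-1064 + 2525) = (-1632 - 18)*1461 = -1650*1461 = -2410650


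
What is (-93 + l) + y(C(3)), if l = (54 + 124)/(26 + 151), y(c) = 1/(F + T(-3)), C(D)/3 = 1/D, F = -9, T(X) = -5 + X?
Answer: -276988/3009 ≈ -92.053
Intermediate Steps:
C(D) = 3/D
y(c) = -1/17 (y(c) = 1/(-9 + (-5 - 3)) = 1/(-9 - 8) = 1/(-17) = -1/17)
l = 178/177 ≈ 1.0056
(-93 + l) + y(C(3)) = (-93 + 178/177) - 1/17 = -16283/177 - 1/17 = -276988/3009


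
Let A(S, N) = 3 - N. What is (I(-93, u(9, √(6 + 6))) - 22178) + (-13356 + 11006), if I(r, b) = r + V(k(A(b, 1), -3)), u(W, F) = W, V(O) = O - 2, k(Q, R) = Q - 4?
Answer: -24625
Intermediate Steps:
k(Q, R) = -4 + Q
V(O) = -2 + O
I(r, b) = -4 + r (I(r, b) = r + (-2 + (-4 + (3 - 1*1))) = r + (-2 + (-4 + (3 - 1))) = r + (-2 + (-4 + 2)) = r + (-2 - 2) = r - 4 = -4 + r)
(I(-93, u(9, √(6 + 6))) - 22178) + (-13356 + 11006) = ((-4 - 93) - 22178) + (-13356 + 11006) = (-97 - 22178) - 2350 = -22275 - 2350 = -24625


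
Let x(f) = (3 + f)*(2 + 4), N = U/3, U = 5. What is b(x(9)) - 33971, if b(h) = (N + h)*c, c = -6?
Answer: -34413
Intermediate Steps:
N = 5/3 ≈ 1.6667
x(f) = 18 + 6*f (x(f) = (3 + f)*6 = 18 + 6*f)
b(h) = -10 - 6*h (b(h) = (5/3 + h)*(-6) = -10 - 6*h)
b(x(9)) - 33971 = (-10 - 6*(18 + 6*9)) - 33971 = (-10 - 6*(18 + 54)) - 33971 = (-10 - 6*72) - 33971 = (-10 - 432) - 33971 = -442 - 33971 = -34413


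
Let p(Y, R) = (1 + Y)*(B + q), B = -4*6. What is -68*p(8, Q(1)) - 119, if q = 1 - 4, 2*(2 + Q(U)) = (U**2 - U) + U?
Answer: 16405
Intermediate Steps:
Q(U) = -2 + U**2/2 (Q(U) = -2 + ((U**2 - U) + U)/2 = -2 + U**2/2)
q = -3
B = -24
p(Y, R) = -27 - 27*Y (p(Y, R) = (1 + Y)*(-24 - 3) = (1 + Y)*(-27) = -27 - 27*Y)
-68*p(8, Q(1)) - 119 = -68*(-27 - 27*8) - 119 = -68*(-27 - 216) - 119 = -68*(-243) - 119 = 16524 - 119 = 16405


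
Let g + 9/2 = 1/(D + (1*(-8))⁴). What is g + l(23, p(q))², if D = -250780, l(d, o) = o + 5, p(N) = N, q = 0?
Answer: 5057021/246684 ≈ 20.500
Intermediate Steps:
l(d, o) = 5 + o
g = -1110079/246684 (g = -9/2 + 1/(-250780 + (1*(-8))⁴) = -9/2 + 1/(-250780 + (-8)⁴) = -9/2 + 1/(-250780 + 4096) = -9/2 + 1/(-246684) = -9/2 - 1/246684 = -1110079/246684 ≈ -4.5000)
g + l(23, p(q))² = -1110079/246684 + (5 + 0)² = -1110079/246684 + 5² = -1110079/246684 + 25 = 5057021/246684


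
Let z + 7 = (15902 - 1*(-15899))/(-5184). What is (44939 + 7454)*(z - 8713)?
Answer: -2370064470433/5184 ≈ -4.5719e+8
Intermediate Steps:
z = -68089/5184 (z = -7 + (15902 - 1*(-15899))/(-5184) = -7 + (15902 + 15899)*(-1/5184) = -7 + 31801*(-1/5184) = -7 - 31801/5184 = -68089/5184 ≈ -13.134)
(44939 + 7454)*(z - 8713) = (44939 + 7454)*(-68089/5184 - 8713) = 52393*(-45236281/5184) = -2370064470433/5184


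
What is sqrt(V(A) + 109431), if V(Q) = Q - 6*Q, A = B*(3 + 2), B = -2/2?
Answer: 4*sqrt(6841) ≈ 330.84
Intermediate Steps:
B = -1 (B = -2*1/2 = -1)
A = -5 (A = -(3 + 2) = -1*5 = -5)
V(Q) = -5*Q
sqrt(V(A) + 109431) = sqrt(-5*(-5) + 109431) = sqrt(25 + 109431) = sqrt(109456) = 4*sqrt(6841)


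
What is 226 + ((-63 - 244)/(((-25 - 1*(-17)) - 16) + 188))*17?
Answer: 31845/164 ≈ 194.18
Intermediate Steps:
226 + ((-63 - 244)/(((-25 - 1*(-17)) - 16) + 188))*17 = 226 - 307/(((-25 + 17) - 16) + 188)*17 = 226 - 307/((-8 - 16) + 188)*17 = 226 - 307/(-24 + 188)*17 = 226 - 307/164*17 = 226 - 5219/164 = 31845/164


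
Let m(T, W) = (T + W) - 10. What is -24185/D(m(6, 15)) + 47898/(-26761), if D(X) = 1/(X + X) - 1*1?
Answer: 2033959916/80283 ≈ 25335.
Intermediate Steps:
m(T, W) = -10 + T + W
D(X) = -1 + 1/(2*X) (D(X) = 1/(2*X) - 1 = -1 + 1/(2*X))
-24185/D(m(6, 15)) + 47898/(-26761) = -24185*(-10 + 6 + 15)/(½ - (-10 + 6 + 15)) + 47898/(-26761) = -24185*11/(½ - 1*11) + 47898*(-1/26761) = -24185*11/(½ - 11) - 47898/26761 = -24185/((1/11)*(-21/2)) - 47898/26761 = -24185/(-21/22) - 47898/26761 = -24185*(-22/21) - 47898/26761 = 76010/3 - 47898/26761 = 2033959916/80283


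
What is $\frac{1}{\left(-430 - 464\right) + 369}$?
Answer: $- \frac{1}{525} \approx -0.0019048$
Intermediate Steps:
$\frac{1}{\left(-430 - 464\right) + 369} = \frac{1}{-894 + 369} = \frac{1}{-525} = - \frac{1}{525}$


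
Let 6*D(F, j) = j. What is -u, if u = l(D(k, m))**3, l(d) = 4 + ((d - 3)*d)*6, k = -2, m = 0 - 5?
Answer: -2685619/216 ≈ -12433.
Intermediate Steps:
m = -5
D(F, j) = j/6
l(d) = 4 + 6*d*(-3 + d) (l(d) = 4 + ((-3 + d)*d)*6 = 4 + (d*(-3 + d))*6 = 4 + 6*d*(-3 + d))
u = 2685619/216 (u = (4 - 3*(-5) + 6*((1/6)*(-5))**2)**3 = (4 - 18*(-5/6) + 6*(-5/6)**2)**3 = (4 + 15 + 6*(25/36))**3 = (4 + 15 + 25/6)**3 = (139/6)**3 = 2685619/216 ≈ 12433.)
-u = -1*2685619/216 = -2685619/216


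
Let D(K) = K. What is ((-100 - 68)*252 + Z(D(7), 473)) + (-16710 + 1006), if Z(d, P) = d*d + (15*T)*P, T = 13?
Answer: 34244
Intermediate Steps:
Z(d, P) = d² + 195*P (Z(d, P) = d*d + (15*13)*P = d² + 195*P)
((-100 - 68)*252 + Z(D(7), 473)) + (-16710 + 1006) = ((-100 - 68)*252 + (7² + 195*473)) + (-16710 + 1006) = (-168*252 + (49 + 92235)) - 15704 = (-42336 + 92284) - 15704 = 49948 - 15704 = 34244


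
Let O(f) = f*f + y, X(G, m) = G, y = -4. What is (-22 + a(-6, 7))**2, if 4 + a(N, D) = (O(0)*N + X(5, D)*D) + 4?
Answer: 1369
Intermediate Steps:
O(f) = -4 + f**2 (O(f) = f*f - 4 = f**2 - 4 = -4 + f**2)
a(N, D) = -4*N + 5*D (a(N, D) = -4 + (((-4 + 0**2)*N + 5*D) + 4) = -4 + (((-4 + 0)*N + 5*D) + 4) = -4 + ((-4*N + 5*D) + 4) = -4 + (4 - 4*N + 5*D) = -4*N + 5*D)
(-22 + a(-6, 7))**2 = (-22 + (-4*(-6) + 5*7))**2 = (-22 + (24 + 35))**2 = (-22 + 59)**2 = 37**2 = 1369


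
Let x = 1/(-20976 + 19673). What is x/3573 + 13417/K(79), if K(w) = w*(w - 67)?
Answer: 20821479725/1471175604 ≈ 14.153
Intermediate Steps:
x = -1/1303 (x = 1/(-1303) = -1/1303 ≈ -0.00076746)
K(w) = w*(-67 + w)
x/3573 + 13417/K(79) = -1/1303/3573 + 13417/((79*(-67 + 79))) = -1/1303*1/3573 + 13417/((79*12)) = -1/4655619 + 13417/948 = 20821479725/1471175604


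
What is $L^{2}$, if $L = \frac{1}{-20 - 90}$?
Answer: $\frac{1}{12100} \approx 8.2645 \cdot 10^{-5}$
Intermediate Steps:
$L = - \frac{1}{110}$ ($L = \frac{1}{-110} = - \frac{1}{110} \approx -0.0090909$)
$L^{2} = \left(- \frac{1}{110}\right)^{2} = \frac{1}{12100}$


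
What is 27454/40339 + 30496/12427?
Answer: 1571349002/501292753 ≈ 3.1346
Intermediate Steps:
27454/40339 + 30496/12427 = 1571349002/501292753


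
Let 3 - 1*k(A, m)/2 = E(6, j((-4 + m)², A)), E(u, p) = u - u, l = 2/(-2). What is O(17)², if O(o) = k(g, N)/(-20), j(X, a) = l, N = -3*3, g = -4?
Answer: 9/100 ≈ 0.090000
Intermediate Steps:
N = -9
l = -1 (l = 2*(-½) = -1)
j(X, a) = -1
E(u, p) = 0
k(A, m) = 6 (k(A, m) = 6 - 2*0 = 6 + 0 = 6)
O(o) = -3/10 (O(o) = 6/(-20) = 6*(-1/20) = -3/10)
O(17)² = (-3/10)² = 9/100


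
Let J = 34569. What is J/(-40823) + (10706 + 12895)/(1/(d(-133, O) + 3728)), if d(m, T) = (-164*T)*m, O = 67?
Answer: 1411601384858667/40823 ≈ 3.4579e+10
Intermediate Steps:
d(m, T) = -164*T*m
J/(-40823) + (10706 + 12895)/(1/(d(-133, O) + 3728)) = 34569/(-40823) + (10706 + 12895)/(1/(-164*67*(-133) + 3728)) = 34569*(-1/40823) + 23601/(1/(1461404 + 3728)) = -34569/40823 + 23601/(1/1465132) = -34569/40823 + 23601*1465132 = -34569/40823 + 34578580332 = 1411601384858667/40823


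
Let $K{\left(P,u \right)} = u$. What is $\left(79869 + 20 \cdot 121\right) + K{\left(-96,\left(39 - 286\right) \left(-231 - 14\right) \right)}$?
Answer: $142804$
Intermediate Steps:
$\left(79869 + 20 \cdot 121\right) + K{\left(-96,\left(39 - 286\right) \left(-231 - 14\right) \right)} = \left(79869 + 20 \cdot 121\right) + \left(39 - 286\right) \left(-231 - 14\right) = \left(79869 + 2420\right) - -60515 = 82289 + 60515 = 142804$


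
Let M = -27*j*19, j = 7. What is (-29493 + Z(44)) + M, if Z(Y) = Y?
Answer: -33040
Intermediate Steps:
M = -3591 (M = -27*7*19 = -189*19 = -3591)
(-29493 + Z(44)) + M = (-29493 + 44) - 3591 = -29449 - 3591 = -33040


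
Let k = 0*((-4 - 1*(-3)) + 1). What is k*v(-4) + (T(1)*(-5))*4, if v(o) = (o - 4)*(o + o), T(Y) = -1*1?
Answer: 20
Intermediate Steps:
T(Y) = -1
v(o) = 2*o*(-4 + o) (v(o) = (-4 + o)*(2*o) = 2*o*(-4 + o))
k = 0 (k = 0*((-4 + 3) + 1) = 0*(-1 + 1) = 0*0 = 0)
k*v(-4) + (T(1)*(-5))*4 = 0*(2*(-4)*(-4 - 4)) - 1*(-5)*4 = 0*(2*(-4)*(-8)) + 5*4 = 0*64 + 20 = 0 + 20 = 20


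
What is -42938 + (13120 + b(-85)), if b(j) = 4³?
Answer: -29754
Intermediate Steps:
b(j) = 64
-42938 + (13120 + b(-85)) = -42938 + (13120 + 64) = -42938 + 13184 = -29754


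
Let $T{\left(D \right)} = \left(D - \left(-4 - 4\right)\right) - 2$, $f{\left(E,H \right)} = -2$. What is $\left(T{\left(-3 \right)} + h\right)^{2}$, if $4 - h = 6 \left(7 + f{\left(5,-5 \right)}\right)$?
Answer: $529$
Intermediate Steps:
$h = -26$ ($h = 4 - 6 \left(7 - 2\right) = 4 - 6 \cdot 5 = 4 - 30 = -26$)
$T{\left(D \right)} = 6 + D$ ($T{\left(D \right)} = \left(D - \left(-4 - 4\right)\right) - 2 = \left(D - -8\right) - 2 = \left(D + 8\right) - 2 = \left(8 + D\right) - 2 = 6 + D$)
$\left(T{\left(-3 \right)} + h\right)^{2} = \left(\left(6 - 3\right) - 26\right)^{2} = \left(3 - 26\right)^{2} = \left(-23\right)^{2} = 529$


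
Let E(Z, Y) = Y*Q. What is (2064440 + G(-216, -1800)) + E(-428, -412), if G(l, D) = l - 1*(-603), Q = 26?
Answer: 2054115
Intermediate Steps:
G(l, D) = 603 + l (G(l, D) = l + 603 = 603 + l)
E(Z, Y) = 26*Y (E(Z, Y) = Y*26 = 26*Y)
(2064440 + G(-216, -1800)) + E(-428, -412) = (2064440 + (603 - 216)) + 26*(-412) = (2064440 + 387) - 10712 = 2064827 - 10712 = 2054115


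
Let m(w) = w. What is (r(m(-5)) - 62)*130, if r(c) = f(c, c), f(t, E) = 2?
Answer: -7800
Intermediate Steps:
r(c) = 2
(r(m(-5)) - 62)*130 = (2 - 62)*130 = -60*130 = -7800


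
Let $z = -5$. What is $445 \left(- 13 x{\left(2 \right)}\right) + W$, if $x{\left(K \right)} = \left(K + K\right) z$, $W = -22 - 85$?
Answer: $115593$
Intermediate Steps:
$W = -107$ ($W = -22 - 85 = -107$)
$x{\left(K \right)} = - 10 K$ ($x{\left(K \right)} = \left(K + K\right) \left(-5\right) = 2 K \left(-5\right) = - 10 K$)
$445 \left(- 13 x{\left(2 \right)}\right) + W = 445 \left(- 13 \left(\left(-10\right) 2\right)\right) - 107 = 445 \left(\left(-13\right) \left(-20\right)\right) - 107 = 445 \cdot 260 - 107 = 115700 - 107 = 115593$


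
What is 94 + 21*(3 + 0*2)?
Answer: 157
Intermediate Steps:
94 + 21*(3 + 0*2) = 94 + 21*(3 + 0) = 94 + 21*3 = 94 + 63 = 157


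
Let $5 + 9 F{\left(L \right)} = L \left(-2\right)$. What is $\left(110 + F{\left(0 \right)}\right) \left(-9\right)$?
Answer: $-985$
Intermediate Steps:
$F{\left(L \right)} = - \frac{5}{9} - \frac{2 L}{9}$ ($F{\left(L \right)} = - \frac{5}{9} + \frac{L \left(-2\right)}{9} = - \frac{5}{9} + \frac{\left(-2\right) L}{9} = - \frac{5}{9} - \frac{2 L}{9}$)
$\left(110 + F{\left(0 \right)}\right) \left(-9\right) = \left(110 - \frac{5}{9}\right) \left(-9\right) = \frac{985}{9} \left(-9\right) = -985$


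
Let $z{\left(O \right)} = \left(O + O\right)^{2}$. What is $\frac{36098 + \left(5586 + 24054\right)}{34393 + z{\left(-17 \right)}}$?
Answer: $\frac{65738}{35549} \approx 1.8492$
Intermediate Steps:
$z{\left(O \right)} = 4 O^{2}$ ($z{\left(O \right)} = \left(2 O\right)^{2} = 4 O^{2}$)
$\frac{36098 + \left(5586 + 24054\right)}{34393 + z{\left(-17 \right)}} = \frac{36098 + \left(5586 + 24054\right)}{34393 + 4 \left(-17\right)^{2}} = \frac{36098 + 29640}{34393 + 4 \cdot 289} = \frac{65738}{34393 + 1156} = \frac{65738}{35549}$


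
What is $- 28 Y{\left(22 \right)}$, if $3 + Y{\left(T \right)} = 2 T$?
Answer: $-1148$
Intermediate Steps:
$Y{\left(T \right)} = -3 + 2 T$
$- 28 Y{\left(22 \right)} = - 28 \left(-3 + 2 \cdot 22\right) = - 28 \left(-3 + 44\right) = \left(-28\right) 41 = -1148$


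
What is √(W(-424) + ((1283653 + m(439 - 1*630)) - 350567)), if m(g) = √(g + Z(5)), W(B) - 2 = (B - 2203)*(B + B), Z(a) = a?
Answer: √(3160784 + I*√186) ≈ 1777.9 + 0.004*I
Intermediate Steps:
W(B) = 2 + 2*B*(-2203 + B) (W(B) = 2 + (B - 2203)*(B + B) = 2 + (-2203 + B)*(2*B) = 2 + 2*B*(-2203 + B))
m(g) = √(5 + g) (m(g) = √(g + 5) = √(5 + g))
√(W(-424) + ((1283653 + m(439 - 1*630)) - 350567)) = √((2 - 4406*(-424) + 2*(-424)²) + ((1283653 + √(5 + (439 - 1*630))) - 350567)) = √((2 + 1868144 + 2*179776) + ((1283653 + √(5 + (439 - 630))) - 350567)) = √((2 + 1868144 + 359552) + ((1283653 + √(5 - 191)) - 350567)) = √(2227698 + ((1283653 + √(-186)) - 350567)) = √(2227698 + ((1283653 + I*√186) - 350567)) = √(2227698 + (933086 + I*√186)) = √(3160784 + I*√186)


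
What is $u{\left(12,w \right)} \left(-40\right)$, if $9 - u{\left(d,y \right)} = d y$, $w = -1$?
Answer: $-840$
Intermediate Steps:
$u{\left(d,y \right)} = 9 - d y$
$u{\left(12,w \right)} \left(-40\right) = \left(9 - 12 \left(-1\right)\right) \left(-40\right) = \left(9 + 12\right) \left(-40\right) = 21 \left(-40\right) = -840$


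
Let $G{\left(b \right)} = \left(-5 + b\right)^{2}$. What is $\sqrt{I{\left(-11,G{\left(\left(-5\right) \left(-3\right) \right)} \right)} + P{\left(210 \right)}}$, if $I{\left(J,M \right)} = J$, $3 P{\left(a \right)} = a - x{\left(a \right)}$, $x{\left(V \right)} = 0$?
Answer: $\sqrt{59} \approx 7.6811$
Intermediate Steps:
$P{\left(a \right)} = \frac{a}{3}$ ($P{\left(a \right)} = \frac{a - 0}{3} = \frac{a + 0}{3} = \frac{a}{3}$)
$\sqrt{I{\left(-11,G{\left(\left(-5\right) \left(-3\right) \right)} \right)} + P{\left(210 \right)}} = \sqrt{-11 + \frac{1}{3} \cdot 210} = \sqrt{-11 + 70} = \sqrt{59}$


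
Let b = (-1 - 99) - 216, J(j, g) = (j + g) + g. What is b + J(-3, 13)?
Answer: -293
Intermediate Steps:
J(j, g) = j + 2*g (J(j, g) = (g + j) + g = j + 2*g)
b = -316 (b = -100 - 216 = -316)
b + J(-3, 13) = -316 + (-3 + 2*13) = -316 + (-3 + 26) = -316 + 23 = -293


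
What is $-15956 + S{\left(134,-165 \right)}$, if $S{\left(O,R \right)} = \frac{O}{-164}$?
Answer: $- \frac{1308459}{82} \approx -15957.0$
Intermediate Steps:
$S{\left(O,R \right)} = - \frac{O}{164}$ ($S{\left(O,R \right)} = O \left(- \frac{1}{164}\right) = - \frac{O}{164}$)
$-15956 + S{\left(134,-165 \right)} = -15956 - \frac{67}{82} = - \frac{1308459}{82}$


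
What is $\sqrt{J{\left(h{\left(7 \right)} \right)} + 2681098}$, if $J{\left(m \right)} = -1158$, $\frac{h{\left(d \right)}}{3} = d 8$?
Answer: $2 \sqrt{669985} \approx 1637.1$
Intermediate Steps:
$h{\left(d \right)} = 24 d$ ($h{\left(d \right)} = 3 d 8 = 3 \cdot 8 d = 24 d$)
$\sqrt{J{\left(h{\left(7 \right)} \right)} + 2681098} = \sqrt{-1158 + 2681098} = \sqrt{2679940} = 2 \sqrt{669985}$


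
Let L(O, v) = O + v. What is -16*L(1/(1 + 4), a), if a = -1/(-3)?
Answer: -128/15 ≈ -8.5333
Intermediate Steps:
a = ⅓ (a = -1*(-⅓) = ⅓ ≈ 0.33333)
-16*L(1/(1 + 4), a) = -16*(1/(1 + 4) + ⅓) = -16*(1/5 + ⅓) = -16*(⅕ + ⅓) = -16*8/15 = -128/15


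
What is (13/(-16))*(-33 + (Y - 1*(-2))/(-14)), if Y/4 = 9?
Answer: 1625/56 ≈ 29.018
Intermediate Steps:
Y = 36 (Y = 4*9 = 36)
(13/(-16))*(-33 + (Y - 1*(-2))/(-14)) = (13/(-16))*(-33 + (36 - 1*(-2))/(-14)) = (13*(-1/16))*(-33 + (36 + 2)*(-1/14)) = -13*(-33 + 38*(-1/14))/16 = -13*(-33 - 19/7)/16 = -13/16*(-250/7) = 1625/56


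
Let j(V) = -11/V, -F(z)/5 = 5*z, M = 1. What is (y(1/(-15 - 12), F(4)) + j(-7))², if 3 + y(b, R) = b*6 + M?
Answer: 1681/3969 ≈ 0.42353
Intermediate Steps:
F(z) = -25*z
y(b, R) = -2 + 6*b (y(b, R) = -3 + (b*6 + 1) = -3 + (6*b + 1) = -3 + (1 + 6*b) = -2 + 6*b)
(y(1/(-15 - 12), F(4)) + j(-7))² = ((-2 + 6/(-15 - 12)) - 11/(-7))² = ((-2 + 6/(-27)) - 11*(-⅐))² = ((-2 + 6*(-1/27)) + 11/7)² = ((-2 - 2/9) + 11/7)² = (-20/9 + 11/7)² = (-41/63)² = 1681/3969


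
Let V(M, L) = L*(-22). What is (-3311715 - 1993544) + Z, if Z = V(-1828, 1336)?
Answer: -5334651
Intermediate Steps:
V(M, L) = -22*L
Z = -29392 (Z = -22*1336 = -29392)
(-3311715 - 1993544) + Z = (-3311715 - 1993544) - 29392 = -5305259 - 29392 = -5334651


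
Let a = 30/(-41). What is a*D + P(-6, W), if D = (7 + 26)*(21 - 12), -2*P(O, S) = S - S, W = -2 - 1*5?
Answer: -8910/41 ≈ -217.32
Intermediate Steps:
W = -7 (W = -2 - 5 = -7)
P(O, S) = 0 (P(O, S) = -(S - S)/2 = -½*0 = 0)
a = -30/41 (a = 30*(-1/41) = -30/41 ≈ -0.73171)
D = 297 (D = 33*9 = 297)
a*D + P(-6, W) = -30/41*297 + 0 = -8910/41 + 0 = -8910/41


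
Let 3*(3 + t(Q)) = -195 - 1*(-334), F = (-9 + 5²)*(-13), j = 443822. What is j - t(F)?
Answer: 1331336/3 ≈ 4.4378e+5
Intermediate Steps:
F = -208 (F = (-9 + 25)*(-13) = 16*(-13) = -208)
t(Q) = 130/3 (t(Q) = -3 + (-195 - 1*(-334))/3 = -3 + (-195 + 334)/3 = -3 + (⅓)*139 = -3 + 139/3 = 130/3)
j - t(F) = 443822 - 1*130/3 = 443822 - 130/3 = 1331336/3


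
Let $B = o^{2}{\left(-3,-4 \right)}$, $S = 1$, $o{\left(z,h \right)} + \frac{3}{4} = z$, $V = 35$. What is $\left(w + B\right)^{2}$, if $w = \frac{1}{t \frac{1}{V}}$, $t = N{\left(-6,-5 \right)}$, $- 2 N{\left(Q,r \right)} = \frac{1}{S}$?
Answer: $\frac{801025}{256} \approx 3129.0$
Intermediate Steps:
$o{\left(z,h \right)} = - \frac{3}{4} + z$
$N{\left(Q,r \right)} = - \frac{1}{2}$ ($N{\left(Q,r \right)} = - \frac{1}{2 \cdot 1} = \left(- \frac{1}{2}\right) 1 = - \frac{1}{2}$)
$t = - \frac{1}{2} \approx -0.5$
$B = \frac{225}{16}$ ($B = \left(- \frac{3}{4} - 3\right)^{2} = \left(- \frac{15}{4}\right)^{2} = \frac{225}{16} \approx 14.063$)
$w = -70$ ($w = \frac{1}{\left(- \frac{1}{2}\right) \frac{1}{35}} = \frac{1}{- \frac{1}{70}} = -70$)
$\left(w + B\right)^{2} = \left(-70 + \frac{225}{16}\right)^{2} = \left(- \frac{895}{16}\right)^{2} = \frac{801025}{256}$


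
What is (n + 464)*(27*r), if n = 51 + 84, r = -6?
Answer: -97038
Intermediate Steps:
n = 135
(n + 464)*(27*r) = (135 + 464)*(27*(-6)) = 599*(-162) = -97038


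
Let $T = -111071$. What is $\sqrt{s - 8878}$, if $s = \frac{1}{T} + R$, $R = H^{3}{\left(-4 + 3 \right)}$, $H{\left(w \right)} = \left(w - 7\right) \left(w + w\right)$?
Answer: $\frac{i \sqrt{58994420101133}}{111071} \approx 69.152 i$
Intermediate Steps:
$H{\left(w \right)} = 2 w \left(-7 + w\right)$ ($H{\left(w \right)} = \left(-7 + w\right) 2 w = 2 w \left(-7 + w\right)$)
$R = 4096$ ($R = \left(2 \left(-4 + 3\right) \left(-7 + \left(-4 + 3\right)\right)\right)^{3} = \left(2 \left(-1\right) \left(-7 - 1\right)\right)^{3} = \left(2 \left(-1\right) \left(-8\right)\right)^{3} = 16^{3} = 4096$)
$s = \frac{454946815}{111071}$ ($s = \frac{1}{-111071} + 4096 = - \frac{1}{111071} + 4096 = \frac{454946815}{111071} \approx 4096.0$)
$\sqrt{s - 8878} = \sqrt{\frac{454946815}{111071} - 8878} = \sqrt{- \frac{531141523}{111071}} = \frac{i \sqrt{58994420101133}}{111071}$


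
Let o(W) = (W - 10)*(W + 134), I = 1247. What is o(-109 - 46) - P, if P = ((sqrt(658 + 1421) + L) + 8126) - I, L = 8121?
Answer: -11535 - 3*sqrt(231) ≈ -11581.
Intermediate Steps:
o(W) = (-10 + W)*(134 + W)
P = 15000 + 3*sqrt(231) (P = ((sqrt(658 + 1421) + 8121) + 8126) - 1*1247 = ((sqrt(2079) + 8121) + 8126) - 1247 = ((3*sqrt(231) + 8121) + 8126) - 1247 = ((8121 + 3*sqrt(231)) + 8126) - 1247 = (16247 + 3*sqrt(231)) - 1247 = 15000 + 3*sqrt(231) ≈ 15046.)
o(-109 - 46) - P = (-1340 + (-109 - 46)**2 + 124*(-109 - 46)) - (15000 + 3*sqrt(231)) = (-1340 + (-155)**2 + 124*(-155)) + (-15000 - 3*sqrt(231)) = (-1340 + 24025 - 19220) + (-15000 - 3*sqrt(231)) = 3465 + (-15000 - 3*sqrt(231)) = -11535 - 3*sqrt(231)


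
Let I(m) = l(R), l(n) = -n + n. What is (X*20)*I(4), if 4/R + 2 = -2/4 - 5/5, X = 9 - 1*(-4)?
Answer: 0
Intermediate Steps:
X = 13 (X = 9 + 4 = 13)
R = -8/7 (R = 4/(-2 + (-2/4 - 5/5)) = 4/(-2 + (-2*¼ - 5*⅕)) = 4/(-2 + (-½ - 1)) = 4/(-2 - 3/2) = 4/(-7/2) = 4*(-2/7) = -8/7 ≈ -1.1429)
l(n) = 0
I(m) = 0
(X*20)*I(4) = (13*20)*0 = 260*0 = 0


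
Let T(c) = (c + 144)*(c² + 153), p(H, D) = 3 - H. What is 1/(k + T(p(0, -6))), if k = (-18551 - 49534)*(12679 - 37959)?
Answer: 1/1721212614 ≈ 5.8099e-10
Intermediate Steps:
k = 1721188800 (k = -68085*(-25280) = 1721188800)
T(c) = (144 + c)*(153 + c²)
1/(k + T(p(0, -6))) = 1/(1721188800 + (22032 + (3 - 1*0)³ + 144*(3 - 1*0)² + 153*(3 - 1*0))) = 1/(1721188800 + (22032 + (3 + 0)³ + 144*(3 + 0)² + 153*(3 + 0))) = 1/(1721188800 + (22032 + 3³ + 144*3² + 153*3)) = 1/(1721188800 + (22032 + 27 + 144*9 + 459)) = 1/(1721188800 + (22032 + 27 + 1296 + 459)) = 1/(1721188800 + 23814) = 1/1721212614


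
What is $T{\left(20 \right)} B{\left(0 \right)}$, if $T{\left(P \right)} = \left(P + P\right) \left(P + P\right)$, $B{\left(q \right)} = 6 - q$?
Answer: $9600$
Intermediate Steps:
$T{\left(P \right)} = 4 P^{2}$ ($T{\left(P \right)} = 2 P 2 P = 4 P^{2}$)
$T{\left(20 \right)} B{\left(0 \right)} = 4 \cdot 20^{2} \left(6 - 0\right) = 4 \cdot 400 \left(6 + 0\right) = 1600 \cdot 6 = 9600$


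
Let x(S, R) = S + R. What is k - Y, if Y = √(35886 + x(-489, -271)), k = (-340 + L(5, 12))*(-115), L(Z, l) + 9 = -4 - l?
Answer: 41975 - √35126 ≈ 41788.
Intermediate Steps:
L(Z, l) = -13 - l (L(Z, l) = -9 + (-4 - l) = -13 - l)
x(S, R) = R + S
k = 41975 (k = (-340 + (-13 - 1*12))*(-115) = (-340 + (-13 - 12))*(-115) = (-340 - 25)*(-115) = -365*(-115) = 41975)
Y = √35126 (Y = √(35886 + (-271 - 489)) = √(35886 - 760) = √35126 ≈ 187.42)
k - Y = 41975 - √35126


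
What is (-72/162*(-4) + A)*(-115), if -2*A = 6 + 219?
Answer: 229195/18 ≈ 12733.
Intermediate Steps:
A = -225/2 (A = -(6 + 219)/2 = -½*225 = -225/2 ≈ -112.50)
(-72/162*(-4) + A)*(-115) = (-72/162*(-4) - 225/2)*(-115) = (-72*1/162*(-4) - 225/2)*(-115) = (-4/9*(-4) - 225/2)*(-115) = (16/9 - 225/2)*(-115) = -1993/18*(-115) = 229195/18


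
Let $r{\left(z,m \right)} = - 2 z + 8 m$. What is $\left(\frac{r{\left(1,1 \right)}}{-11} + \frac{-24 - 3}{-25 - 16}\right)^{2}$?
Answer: $\frac{2601}{203401} \approx 0.012788$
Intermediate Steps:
$\left(\frac{r{\left(1,1 \right)}}{-11} + \frac{-24 - 3}{-25 - 16}\right)^{2} = \left(\frac{\left(-2\right) 1 + 8 \cdot 1}{-11} + \frac{-24 - 3}{-25 - 16}\right)^{2} = \left(\left(-2 + 8\right) \left(- \frac{1}{11}\right) - \frac{27}{-25 - 16}\right)^{2} = \left(6 \left(- \frac{1}{11}\right) - \frac{27}{-25 - 16}\right)^{2} = \left(- \frac{6}{11} - \frac{27}{-41}\right)^{2} = \left(- \frac{6}{11} - - \frac{27}{41}\right)^{2} = \left(- \frac{6}{11} + \frac{27}{41}\right)^{2} = \left(\frac{51}{451}\right)^{2} = \frac{2601}{203401}$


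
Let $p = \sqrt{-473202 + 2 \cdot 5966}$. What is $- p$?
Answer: $- i \sqrt{461270} \approx - 679.17 i$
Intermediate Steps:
$p = i \sqrt{461270}$ ($p = \sqrt{-473202 + 11932} = \sqrt{-461270} = i \sqrt{461270} \approx 679.17 i$)
$- p = - i \sqrt{461270}$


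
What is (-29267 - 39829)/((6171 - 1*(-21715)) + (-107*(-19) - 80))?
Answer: -69096/29839 ≈ -2.3156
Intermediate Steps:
(-29267 - 39829)/((6171 - 1*(-21715)) + (-107*(-19) - 80)) = -69096/((6171 + 21715) + (2033 - 80)) = -69096/(27886 + 1953) = -69096/29839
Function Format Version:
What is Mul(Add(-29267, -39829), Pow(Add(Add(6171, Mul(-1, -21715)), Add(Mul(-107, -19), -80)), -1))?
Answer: Rational(-69096, 29839) ≈ -2.3156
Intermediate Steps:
Mul(Add(-29267, -39829), Pow(Add(Add(6171, Mul(-1, -21715)), Add(Mul(-107, -19), -80)), -1)) = Mul(-69096, Pow(Add(Add(6171, 21715), Add(2033, -80)), -1)) = Mul(-69096, Pow(Add(27886, 1953), -1)) = Mul(-69096, Pow(29839, -1)) = Mul(-69096, Rational(1, 29839)) = Rational(-69096, 29839)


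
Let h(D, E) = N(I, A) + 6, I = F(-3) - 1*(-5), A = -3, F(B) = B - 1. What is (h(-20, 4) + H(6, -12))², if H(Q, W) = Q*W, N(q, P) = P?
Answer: 4761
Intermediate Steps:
F(B) = -1 + B
I = 1 (I = (-1 - 3) - 1*(-5) = -4 + 5 = 1)
h(D, E) = 3 (h(D, E) = -3 + 6 = 3)
(h(-20, 4) + H(6, -12))² = (3 + 6*(-12))² = (3 - 72)² = (-69)² = 4761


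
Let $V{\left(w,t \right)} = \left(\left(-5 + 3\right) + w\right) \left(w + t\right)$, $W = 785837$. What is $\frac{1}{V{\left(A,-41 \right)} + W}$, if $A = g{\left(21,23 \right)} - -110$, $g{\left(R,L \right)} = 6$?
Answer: $\frac{1}{794387} \approx 1.2588 \cdot 10^{-6}$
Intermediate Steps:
$A = 116$ ($A = 6 - -110 = 6 + \left(-101 + 211\right) = 6 + 110 = 116$)
$V{\left(w,t \right)} = \left(-2 + w\right) \left(t + w\right)$
$\frac{1}{V{\left(A,-41 \right)} + W} = \frac{1}{\left(116^{2} - -82 - 232 - 4756\right) + 785837} = \frac{1}{\left(13456 + 82 - 232 - 4756\right) + 785837} = \frac{1}{8550 + 785837} = \frac{1}{794387}$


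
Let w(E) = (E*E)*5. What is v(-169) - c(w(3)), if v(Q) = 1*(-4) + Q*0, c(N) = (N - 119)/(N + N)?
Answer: -143/45 ≈ -3.1778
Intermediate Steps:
w(E) = 5*E² (w(E) = E²*5 = 5*E²)
c(N) = (-119 + N)/(2*N) (c(N) = (-119 + N)/((2*N)) = (-119 + N)*(1/(2*N)) = (-119 + N)/(2*N))
v(Q) = -4 (v(Q) = -4 + 0 = -4)
v(-169) - c(w(3)) = -4 - (-119 + 5*3²)/(2*(5*3²)) = -4 - (-119 + 5*9)/(2*(5*9)) = -4 - (-119 + 45)/(2*45) = -4 - (-74)/(2*45) = -4 - 1*(-37/45) = -4 + 37/45 = -143/45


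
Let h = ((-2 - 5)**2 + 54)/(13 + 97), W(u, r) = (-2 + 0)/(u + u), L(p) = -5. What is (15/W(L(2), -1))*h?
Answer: 1545/22 ≈ 70.227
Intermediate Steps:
W(u, r) = -1/u (W(u, r) = -2*1/(2*u) = -1/u)
h = 103/110 (h = ((-7)**2 + 54)/110 = (49 + 54)*(1/110) = 103*(1/110) = 103/110 ≈ 0.93636)
(15/W(L(2), -1))*h = (15/((-1/(-5))))*(103/110) = (15/((-1*(-1/5))))*(103/110) = (15/(1/5))*(103/110) = (15*5)*(103/110) = 75*(103/110) = 1545/22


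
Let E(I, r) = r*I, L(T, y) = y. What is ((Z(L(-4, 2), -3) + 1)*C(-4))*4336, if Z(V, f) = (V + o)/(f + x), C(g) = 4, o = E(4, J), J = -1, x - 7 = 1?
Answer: 52032/5 ≈ 10406.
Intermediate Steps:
x = 8 (x = 7 + 1 = 8)
E(I, r) = I*r
o = -4 (o = 4*(-1) = -4)
Z(V, f) = (-4 + V)/(8 + f) (Z(V, f) = (V - 4)/(f + 8) = (-4 + V)/(8 + f))
((Z(L(-4, 2), -3) + 1)*C(-4))*4336 = (((-4 + 2)/(8 - 3) + 1)*4)*4336 = ((-2/5 + 1)*4)*4336 = ((3/5)*4)*4336 = (12/5)*4336 = 52032/5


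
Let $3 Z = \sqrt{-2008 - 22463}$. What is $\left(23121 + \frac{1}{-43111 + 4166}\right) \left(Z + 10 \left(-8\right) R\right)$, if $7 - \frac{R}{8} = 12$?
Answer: $\frac{576286300160}{7789} + \frac{900447344 i \sqrt{2719}}{38945} \approx 7.3987 \cdot 10^{7} + 1.2056 \cdot 10^{6} i$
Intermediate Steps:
$R = -40$ ($R = 56 - 96 = -40$)
$Z = i \sqrt{2719}$ ($Z = \frac{\sqrt{-2008 - 22463}}{3} = \frac{\sqrt{-24471}}{3} = \frac{3 i \sqrt{2719}}{3} = i \sqrt{2719} \approx 52.144 i$)
$\left(23121 + \frac{1}{-43111 + 4166}\right) \left(Z + 10 \left(-8\right) R\right) = \left(23121 + \frac{1}{-43111 + 4166}\right) \left(i \sqrt{2719} + 10 \left(-8\right) \left(-40\right)\right) = \left(23121 + \frac{1}{-38945}\right) \left(i \sqrt{2719} - -3200\right) = \left(23121 - \frac{1}{38945}\right) \left(i \sqrt{2719} + 3200\right) = \frac{900447344 \left(3200 + i \sqrt{2719}\right)}{38945} = \frac{576286300160}{7789} + \frac{900447344 i \sqrt{2719}}{38945}$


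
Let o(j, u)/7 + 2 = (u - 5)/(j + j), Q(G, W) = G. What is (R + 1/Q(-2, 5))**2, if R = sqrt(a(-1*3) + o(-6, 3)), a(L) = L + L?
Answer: (3 - I*sqrt(678))**2/36 ≈ -18.583 - 4.3397*I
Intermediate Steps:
o(j, u) = -14 + 7*(-5 + u)/(2*j) (o(j, u) = -14 + 7*((u - 5)/(j + j)) = -14 + 7*((-5 + u)/((2*j))) = -14 + 7*((-5 + u)*(1/(2*j))) = -14 + 7*((-5 + u)/(2*j)) = -14 + 7*(-5 + u)/(2*j))
a(L) = 2*L
R = I*sqrt(678)/6 (R = sqrt(2*(-1*3) + (7/2)*(-5 + 3 - 4*(-6))/(-6)) = sqrt(2*(-3) + (7/2)*(-1/6)*(-5 + 3 + 24)) = sqrt(-6 + (7/2)*(-1/6)*22) = sqrt(-6 - 77/6) = sqrt(-113/6) = I*sqrt(678)/6 ≈ 4.3397*I)
(R + 1/Q(-2, 5))**2 = (I*sqrt(678)/6 + 1/(-2))**2 = (I*sqrt(678)/6 - 1/2)**2 = (-1/2 + I*sqrt(678)/6)**2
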